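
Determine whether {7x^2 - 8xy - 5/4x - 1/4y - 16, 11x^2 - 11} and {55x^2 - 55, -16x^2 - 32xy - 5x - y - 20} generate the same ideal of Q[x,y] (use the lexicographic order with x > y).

For a fixed monomial order, each ideal has a unique reduced Gröbner basis; comparing bases decides equality.
Buchberger on the first generating set:
f_1 = 7x^2 - 8xy - 5/4x - 1/4y - 16, LT = x^2.
f_2 = 11x^2 - 11, LT = x^2.

S(f_1,f_2): lcm = x^2. S = -8/7xy - 5/28x - 1/28y - 9/7.
  reduce S modulo (f_1, f_2):
  remainder -8/7xy - 5/28x - 1/28y - 9/7 ≠ 0; add g_3 = -8/7xy - 5/28x - 1/28y - 9/7 to the basis.

S(f_1,g_3): lcm = x^2y. S = -5/32x^2 - 8/7xy^2 - 47/224xy - 9/8x - 1/28y^2 - 16/7y.
  reduce S modulo (f_1, f_2, g_3):
  remainder -1147/1024x - 1023/1024y - 31/256 ≠ 0; add g_4 = -1147/1024x - 1023/1024y - 31/256 to the basis.

S(g_3,g_4): lcm = xy. S = 5/32x - 33/37y^2 - 91/1184y + 9/8.
  reduce S modulo (f_1, f_2, g_3, g_4):
  remainder -33/37y^2 - 8/37y + 41/37 ≠ 0; add g_5 = -33/37y^2 - 8/37y + 41/37 to the basis.

The other S-polynomials (S(f_2,g_3), S(f_1,g_4), S(f_2,g_4), S(f_1,g_5), S(f_2,g_5), S(g_3,g_5), S(g_4,g_5)) all reduce to 0 modulo the current basis, so we have a Gröbner basis.
Inter-reduce: drop elements whose leading term is divisible by another's, tail-reduce, and make monic.
Reduced Gröbner basis: {x + 33/37y + 4/37, y^2 + 8/33y - 41/33}.

Buchberger on the second generating set:
h_1 = 55x^2 - 55, LT = x^2.
h_2 = -16x^2 - 32xy - 5x - y - 20, LT = x^2.

S(h_1,h_2): lcm = x^2. S = -2xy - 5/16x - 1/16y - 9/4.
  reduce S modulo (h_1, h_2):
  remainder -2xy - 5/16x - 1/16y - 9/4 ≠ 0; add k_3 = -2xy - 5/16x - 1/16y - 9/4 to the basis.

S(h_1,k_3): lcm = x^2y. S = -5/32x^2 - 1/32xy - 9/8x - y.
  reduce S modulo (h_1, h_2, k_3):
  remainder -1147/1024x - 1023/1024y - 31/256 ≠ 0; add k_4 = -1147/1024x - 1023/1024y - 31/256 to the basis.

S(k_3,k_4): lcm = xy. S = 5/32x - 33/37y^2 - 91/1184y + 9/8.
  reduce S modulo (h_1, h_2, k_3, k_4):
  remainder -33/37y^2 - 8/37y + 41/37 ≠ 0; add k_5 = -33/37y^2 - 8/37y + 41/37 to the basis.

The other S-polynomials (S(h_2,k_3), S(h_1,k_4), S(h_2,k_4), S(h_1,k_5), S(h_2,k_5), S(k_3,k_5), S(k_4,k_5)) all reduce to 0 modulo the current basis, so we have a Gröbner basis.
Inter-reduce: drop elements whose leading term is divisible by another's, tail-reduce, and make monic.
Reduced Gröbner basis: {x + 33/37y + 4/37, y^2 + 8/33y - 41/33}.

The two bases agree; hence the ideals are identical.

Yes, the ideals are equal.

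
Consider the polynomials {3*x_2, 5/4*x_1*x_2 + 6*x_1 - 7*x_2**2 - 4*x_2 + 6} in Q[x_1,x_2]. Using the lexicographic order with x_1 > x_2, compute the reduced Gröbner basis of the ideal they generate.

G = {x_1 + 1, x_2}

f_1 = 3*x_2, LT = x_2.
f_2 = 5/4*x_1*x_2 + 6*x_1 - 7*x_2**2 - 4*x_2 + 6, LT = x_1*x_2.

S(f_1,f_2): lcm = x_1*x_2. S = -24/5*x_1 + 28/5*x_2**2 + 16/5*x_2 - 24/5.
  leading term x_1: no divisor's leading term divides it; move -24/5*x_1 to the remainder.
  leading term x_2**2: subtract (28/15*x_2)·f_1 from 28/5*x_2**2 + 16/5*x_2 - 24/5 → 16/5*x_2 - 24/5
  leading term x_2: subtract (16/15)·f_1 from 16/5*x_2 - 24/5 → -24/5
  leading term 1: no divisor's leading term divides it; move -24/5 to the remainder.
  remainder -24/5*x_1 - 24/5 ≠ 0; add g_3 = -24/5*x_1 - 24/5 to the basis.

The other S-polynomials (S(f_1,g_3), S(f_2,g_3)) all reduce to 0 modulo the current basis, so we have a Gröbner basis.
Inter-reduce: drop elements whose leading term is divisible by another's, tail-reduce, and make monic.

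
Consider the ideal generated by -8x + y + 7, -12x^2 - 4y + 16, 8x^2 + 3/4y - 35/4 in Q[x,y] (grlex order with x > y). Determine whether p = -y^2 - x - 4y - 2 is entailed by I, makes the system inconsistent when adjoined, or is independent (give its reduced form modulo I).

First compute the reduced Gröbner basis of I by Buchberger's algorithm.
f_1 = -8x + y + 7, LT = x.
f_2 = -12x^2 - 4y + 16, LT = x^2.
f_3 = 8x^2 + 3/4y - 35/4, LT = x^2.

S(f_1,f_2): lcm = x^2. S = -1/8xy - 7/8x - 1/3y + 4/3.
  reduce S modulo (f_1, f_2, f_3):
  remainder -1/64y^2 - 53/96y + 109/192 ≠ 0; add h_4 = -1/64y^2 - 53/96y + 109/192 to the basis.

S(f_1,f_3): lcm = x^2. S = -1/8xy - 7/8x - 3/32y + 35/32.
  reduce S modulo (f_1, f_2, f_3, h_4):
  remainder 23/96y - 23/96 ≠ 0; add h_5 = 23/96y - 23/96 to the basis.

The other S-polynomials (S(f_2,f_3), S(f_1,h_4), S(f_2,h_4), S(f_3,h_4), S(f_1,h_5), S(f_2,h_5), S(f_3,h_5), S(h_4,h_5)) all reduce to 0 modulo the current basis, so we have a Gröbner basis.
Inter-reduce: drop elements whose leading term is divisible by another's, tail-reduce, and make monic.
Reduced Gröbner basis: {x - 1, y - 1}.
Label its elements g_1 = x - 1, g_2 = y - 1.

Reduce p = -y^2 - x - 4y - 2 modulo G:
  leading term y^2: subtract (-y)·g_2 from -y^2 - x - 4y - 2 → -x - 5y - 2
  leading term x: subtract (-1)·g_1 from -x - 5y - 2 → -5y - 3
  leading term y: subtract (-5)·g_2 from -5y - 3 → -8
  leading term 1: no divisor's leading term divides it; move -8 to the remainder.
  normal form = -8.
The normal form is nonzero, so p ∉ I. Since p minus its normal form lies in I, I + (p) = I + (r) where r = -8; decide whether this ideal is the whole ring.
Here r = -8 is a nonzero constant, hence a unit: 1 ∈ I + (p), the Gröbner basis of I + (p) is {1}, and the enlarged system has no common solution — adjoining p is inconsistent.

Ideal membership is decidable via reduction modulo a Gröbner basis.

Adjoining -y^2 - x - 4y - 2 makes the ideal the whole ring: the system is inconsistent.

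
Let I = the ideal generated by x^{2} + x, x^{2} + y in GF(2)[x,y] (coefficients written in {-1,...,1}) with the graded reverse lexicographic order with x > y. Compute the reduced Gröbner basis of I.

Buchberger's algorithm terminates because the ascending chain of leading-term ideals stabilizes.

f_1 = x^{2} + x, LT = x^{2}.
f_2 = x^{2} + y, LT = x^{2}.

S(f_1,f_2): lcm = x^{2}. S = x + y.
  reduce S modulo (f_1, f_2):
  remainder x + y ≠ 0; add g_3 = x + y to the basis.

S(f_1,g_3): lcm = x^{2}. S = xy + x.
  reduce S modulo (f_1, f_2, g_3):
  remainder y^{2} + y ≠ 0; add g_4 = y^{2} + y to the basis.

The other S-polynomials (S(f_2,g_3), S(f_1,g_4), S(f_2,g_4), S(g_3,g_4)) all reduce to 0 modulo the current basis, so we have a Gröbner basis.
Inter-reduce: drop elements whose leading term is divisible by another's, tail-reduce, and make monic.

G = {y^{2} + y, x + y}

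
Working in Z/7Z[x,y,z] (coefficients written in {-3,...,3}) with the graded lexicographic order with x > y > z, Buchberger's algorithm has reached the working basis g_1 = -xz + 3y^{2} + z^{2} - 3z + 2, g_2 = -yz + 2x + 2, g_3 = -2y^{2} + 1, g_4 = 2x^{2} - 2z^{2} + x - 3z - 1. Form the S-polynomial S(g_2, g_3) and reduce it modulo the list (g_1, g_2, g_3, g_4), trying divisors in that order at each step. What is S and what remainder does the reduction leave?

lcm(LM(g_2), LM(g_3)) = y^{2}z.
S = (lcm/LT(g_2))·g_2 − (lcm/LT(g_3))·g_3 = -2xy - 2y - 3z.
Reduce S modulo (g_1, g_2, g_3, g_4) in that order:
  leading term xy: no divisor's leading term divides it; move -2xy to the remainder.
  leading term y: no divisor's leading term divides it; move -2y to the remainder.
  leading term z: no divisor's leading term divides it; move -3z to the remainder.
The remainder -2xy - 2y - 3z is nonzero, so it would be added as the next basis element.

S(g_2, g_3) = -2xy - 2y - 3z; remainder on division = -2xy - 2y - 3z.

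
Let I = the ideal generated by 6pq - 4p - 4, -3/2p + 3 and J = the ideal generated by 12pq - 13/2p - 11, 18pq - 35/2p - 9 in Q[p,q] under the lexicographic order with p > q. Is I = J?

Since reduced Gröbner bases are canonical representatives of ideals under a given ordering, it suffices to compute and compare them.
Buchberger on the first generating set:
f_1 = 6pq - 4p - 4, LT = pq.
f_2 = -3/2p + 3, LT = p.

S(f_1,f_2): lcm = pq. S = -2/3p + 2q - 2/3.
  reduce S modulo (f_1, f_2):
  remainder 2q - 2 ≠ 0; add g_3 = 2q - 2 to the basis.

The other S-polynomials (S(f_1,g_3), S(f_2,g_3)) all reduce to 0 modulo the current basis, so we have a Gröbner basis.
Inter-reduce: drop elements whose leading term is divisible by another's, tail-reduce, and make monic.
Reduced Gröbner basis: {p - 2, q - 1}.

Buchberger on the second generating set:
h_1 = 12pq - 13/2p - 11, LT = pq.
h_2 = 18pq - 35/2p - 9, LT = pq.

S(h_1,h_2): lcm = pq. S = 31/72p - 5/12.
  reduce S modulo (h_1, h_2):
  remainder 31/72p - 5/12 ≠ 0; add k_3 = 31/72p - 5/12 to the basis.

S(h_1,k_3): lcm = pq. S = -13/24p + 30/31q - 11/12.
  reduce S modulo (h_1, h_2, k_3):
  remainder 30/31q - 134/93 ≠ 0; add k_4 = 30/31q - 134/93 to the basis.

The other S-polynomials (S(h_2,k_3), S(h_1,k_4), S(h_2,k_4), S(k_3,k_4)) all reduce to 0 modulo the current basis, so we have a Gröbner basis.
Inter-reduce: drop elements whose leading term is divisible by another's, tail-reduce, and make monic.
Reduced Gröbner basis: {p - 30/31, q - 67/45}.

The bases are distinct; the ideals are different.

No, the ideals differ.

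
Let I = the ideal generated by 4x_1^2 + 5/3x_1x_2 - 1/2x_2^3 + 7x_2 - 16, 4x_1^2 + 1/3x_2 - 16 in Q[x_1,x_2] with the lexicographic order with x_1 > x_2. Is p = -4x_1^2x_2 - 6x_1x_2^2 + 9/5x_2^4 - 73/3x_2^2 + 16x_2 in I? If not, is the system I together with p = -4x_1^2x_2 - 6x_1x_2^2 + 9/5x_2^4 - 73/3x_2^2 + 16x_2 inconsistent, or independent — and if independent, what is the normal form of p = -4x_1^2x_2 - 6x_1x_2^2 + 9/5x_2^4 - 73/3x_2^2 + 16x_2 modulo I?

First compute the reduced Gröbner basis of I by Buchberger's algorithm.
f_1 = 4x_1^2 + 5/3x_1x_2 - 1/2x_2^3 + 7x_2 - 16, LT = x_1^2.
f_2 = 4x_1^2 + 1/3x_2 - 16, LT = x_1^2.

S(f_1,f_2): lcm = x_1^2. S = 5/12x_1x_2 - 1/8x_2^3 + 5/3x_2.
  leading term x_1x_2: no divisor's leading term divides it; move 5/12x_1x_2 to the remainder.
  leading term x_2^3: no divisor's leading term divides it; move -1/8x_2^3 to the remainder.
  leading term x_2: no divisor's leading term divides it; move 5/3x_2 to the remainder.
  remainder 5/12x_1x_2 - 1/8x_2^3 + 5/3x_2 ≠ 0; add h_3 = 5/12x_1x_2 - 1/8x_2^3 + 5/3x_2 to the basis.

S(f_1,h_3): lcm = x_1^2x_2. S = 3/10x_1x_2^3 + 5/12x_1x_2^2 - 4x_1x_2 - 1/8x_2^4 + 7/4x_2^2 - 4x_2.
  leading term x_1x_2^3: subtract (18/25x_2^2)·h_3 from 3/10x_1x_2^3 + 5/12x_1x_2^2 - 4x_1x_2 - 1/8x_2^4 + 7/4x_2^2 - 4x_2 → 5/12x_1x_2^2 - 4x_1x_2 + 9/100x_2^5 - 1/8x_2^4 - 6/5x_2^3 + 7/4x_2^2 - 4x_2
  leading term x_1x_2^2: subtract (x_2)·h_3 from 5/12x_1x_2^2 - 4x_1x_2 + 9/100x_2^5 - 1/8x_2^4 - 6/5x_2^3 + 7/4x_2^2 - 4x_2 → -4x_1x_2 + 9/100x_2^5 - 6/5x_2^3 + 1/12x_2^2 - 4x_2
  leading term x_1x_2: subtract (-48/5)·h_3 from -4x_1x_2 + 9/100x_2^5 - 6/5x_2^3 + 1/12x_2^2 - 4x_2 → 9/100x_2^5 - 12/5x_2^3 + 1/12x_2^2 + 12x_2
  leading term x_2^5: no divisor's leading term divides it; move 9/100x_2^5 to the remainder.
  leading term x_2^3: no divisor's leading term divides it; move -12/5x_2^3 to the remainder.
  leading term x_2^2: no divisor's leading term divides it; move 1/12x_2^2 to the remainder.
  leading term x_2: no divisor's leading term divides it; move 12x_2 to the remainder.
  remainder 9/100x_2^5 - 12/5x_2^3 + 1/12x_2^2 + 12x_2 ≠ 0; add h_4 = 9/100x_2^5 - 12/5x_2^3 + 1/12x_2^2 + 12x_2 to the basis.

The other S-polynomials (S(f_2,h_3), S(f_1,h_4), S(f_2,h_4), S(h_3,h_4)) all reduce to 0 modulo the current basis, so we have a Gröbner basis.
Inter-reduce: drop elements whose leading term is divisible by another's, tail-reduce, and make monic.
Reduced Gröbner basis: {x_1^2 + 1/12x_2 - 4, x_1x_2 - 3/10x_2^3 + 4x_2, x_2^5 - 80/3x_2^3 + 25/27x_2^2 + 400/3x_2}.
Label its elements g_1 = x_1^2 + 1/12x_2 - 4, g_2 = x_1x_2 - 3/10x_2^3 + 4x_2, g_3 = x_2^5 - 80/3x_2^3 + 25/27x_2^2 + 400/3x_2.

Reduce p = -4x_1^2x_2 - 6x_1x_2^2 + 9/5x_2^4 - 73/3x_2^2 + 16x_2 modulo G:
  leading term x_1^2x_2: subtract (-4x_2)·g_1 from -4x_1^2x_2 - 6x_1x_2^2 + 9/5x_2^4 - 73/3x_2^2 + 16x_2 → -6x_1x_2^2 + 9/5x_2^4 - 24x_2^2
  leading term x_1x_2^2: subtract (-6x_2)·g_2 from -6x_1x_2^2 + 9/5x_2^4 - 24x_2^2 → 0
  normal form = 0.
Since the normal form is 0, p ∈ I.

-4x_1^2x_2 - 6x_1x_2^2 + 9/5x_2^4 - 73/3x_2^2 + 16x_2 lies in I (it reduces to 0).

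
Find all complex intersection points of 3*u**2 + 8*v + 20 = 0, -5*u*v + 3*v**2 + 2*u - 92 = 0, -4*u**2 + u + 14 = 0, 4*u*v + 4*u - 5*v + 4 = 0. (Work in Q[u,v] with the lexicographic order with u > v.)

Compute a lex Gröbner basis by Buchberger's algorithm.
f_1 = 3*u**2 + 8*v + 20, LT = u**2.
f_2 = -5*u*v + 2*u + 3*v**2 - 92, LT = u*v.
f_3 = -4*u**2 + u + 14, LT = u**2.
f_4 = 4*u*v + 4*u - 5*v + 4, LT = u*v.

S(f_1,f_2): lcm = u**2*v. S = 2/5*u**2 + 3/5*u*v**2 - 92/5*u + 8/3*v**2 + 20/3*v.
  leading term u**2: subtract (2/15)·f_1 from 2/5*u**2 + 3/5*u*v**2 - 92/5*u + 8/3*v**2 + 20/3*v → 3/5*u*v**2 - 92/5*u + 8/3*v**2 + 28/5*v - 8/3
  leading term u*v**2: subtract (-3/25*v)·f_2 from 3/5*u*v**2 - 92/5*u + 8/3*v**2 + 28/5*v - 8/3 → 6/25*u*v - 92/5*u + 9/25*v**3 + 8/3*v**2 - 136/25*v - 8/3
  leading term u*v: subtract (-6/125)·f_2 from 6/25*u*v - 92/5*u + 9/25*v**3 + 8/3*v**2 - 136/25*v - 8/3 → -2288/125*u + 9/25*v**3 + 1054/375*v**2 - 136/25*v - 2656/375
  leading term u: no divisor's leading term divides it; move -2288/125*u to the remainder.
  leading term v**3: no divisor's leading term divides it; move 9/25*v**3 to the remainder.
  leading term v**2: no divisor's leading term divides it; move 1054/375*v**2 to the remainder.
  leading term v: no divisor's leading term divides it; move -136/25*v to the remainder.
  leading term 1: no divisor's leading term divides it; move -2656/375 to the remainder.
  remainder -2288/125*u + 9/25*v**3 + 1054/375*v**2 - 136/25*v - 2656/375 ≠ 0; add h_5 = -2288/125*u + 9/25*v**3 + 1054/375*v**2 - 136/25*v - 2656/375 to the basis.

S(f_1,f_3): lcm = u**2. S = 1/4*u + 8/3*v + 61/6.
  leading term u: subtract (-125/9152)·h_5 from 1/4*u + 8/3*v + 61/6 → 45/9152*v**3 + 527/13728*v**2 + 8897/3432*v + 1440/143
  leading term v**3: no divisor's leading term divides it; move 45/9152*v**3 to the remainder.
  leading term v**2: no divisor's leading term divides it; move 527/13728*v**2 to the remainder.
  leading term v: no divisor's leading term divides it; move 8897/3432*v to the remainder.
  leading term 1: no divisor's leading term divides it; move 1440/143 to the remainder.
  remainder 45/9152*v**3 + 527/13728*v**2 + 8897/3432*v + 1440/143 ≠ 0; add h_6 = 45/9152*v**3 + 527/13728*v**2 + 8897/3432*v + 1440/143 to the basis.

S(f_1,f_4): lcm = u**2*v. S = -u**2 + 5/4*u*v - u + 8/3*v**2 + 20/3*v.
  leading term u**2: subtract (-1/3)·f_1 from -u**2 + 5/4*u*v - u + 8/3*v**2 + 20/3*v → 5/4*u*v - u + 8/3*v**2 + 28/3*v + 20/3
  leading term u*v: subtract (-1/4)·f_2 from 5/4*u*v - u + 8/3*v**2 + 28/3*v + 20/3 → -1/2*u + 41/12*v**2 + 28/3*v - 49/3
  leading term u: subtract (125/4576)·h_5 from -1/2*u + 41/12*v**2 + 28/3*v - 49/3 → -45/4576*v**3 + 22925/6864*v**2 + 16271/1716*v - 2308/143
  leading term v**3: subtract (-2)·h_6 from -45/4576*v**3 + 22925/6864*v**2 + 16271/1716*v - 2308/143 → 41/12*v**2 + 44/3*v + 4
  leading term v**2: no divisor's leading term divides it; move 41/12*v**2 to the remainder.
  leading term v: no divisor's leading term divides it; move 44/3*v to the remainder.
  leading term 1: no divisor's leading term divides it; move 4 to the remainder.
  remainder 41/12*v**2 + 44/3*v + 4 ≠ 0; add h_7 = 41/12*v**2 + 44/3*v + 4 to the basis.

S(f_2,f_3): lcm = u**2*v. S = -2/5*u**2 - 3/5*u*v**2 + 1/4*u*v + 92/5*u + 7/2*v.
  leading term u**2: subtract (-2/15)·f_1 from -2/5*u**2 - 3/5*u*v**2 + 1/4*u*v + 92/5*u + 7/2*v → -3/5*u*v**2 + 1/4*u*v + 92/5*u + 137/30*v + 8/3
  leading term u*v**2: subtract (3/25*v)·f_2 from -3/5*u*v**2 + 1/4*u*v + 92/5*u + 137/30*v + 8/3 → 1/100*u*v + 92/5*u - 9/25*v**3 + 2341/150*v + 8/3
  leading term u*v: subtract (-1/500)·f_2 from 1/100*u*v + 92/5*u - 9/25*v**3 + 2341/150*v + 8/3 → 4601/250*u - 9/25*v**3 + 3/500*v**2 + 2341/150*v + 931/375
  leading term u: subtract (-4601/4576)·h_5 from 4601/250*u - 9/25*v**3 + 3/500*v**2 + 2341/150*v + 931/375 → 9/4576*v**3 + 19439/6864*v**2 + 17395/1716*v - 1990/429
  leading term v**3: subtract (2/5)·h_6 from 9/4576*v**3 + 19439/6864*v**2 + 17395/1716*v - 1990/429 → 169/60*v**2 + 91/10*v - 26/3
  leading term v**2: subtract (169/205)·h_7 from 169/60*v**2 + 91/10*v - 26/3 → -3679/1230*v - 7358/615
  leading term v: no divisor's leading term divides it; move -3679/1230*v to the remainder.
  leading term 1: no divisor's leading term divides it; move -7358/615 to the remainder.
  remainder -3679/1230*v - 7358/615 ≠ 0; add h_8 = -3679/1230*v - 7358/615 to the basis.

The other S-polynomials (S(f_2,f_4), S(f_3,f_4), S(f_1,h_5), S(f_2,h_5), S(f_3,h_5), S(f_4,h_5), S(f_1,h_6), S(f_2,h_6), S(f_3,h_6), S(f_4,h_6), S(h_5,h_6), S(f_1,h_7), S(f_2,h_7), S(f_3,h_7), S(f_4,h_7), S(h_5,h_7), S(h_6,h_7), S(f_1,h_8), S(f_2,h_8), S(f_3,h_8), S(f_4,h_8), S(h_5,h_8), S(h_6,h_8), S(h_7,h_8)) all reduce to 0 modulo the current basis, so we have a Gröbner basis.
Inter-reduce: drop elements whose leading term is divisible by another's, tail-reduce, and make monic.
Reduced Gröbner basis: {u - 2, v + 4}.

Elimination: the polynomial v + 4 lies in the elimination ideal for v, so v ∈ {-4}. For each such v, the remaining basis elements (now univariate) give the rest of the solution.
  v = -4: the earlier basis element becomes u - 2 = 0, giving u = 2 — point (2, -4).

{(2, -4)}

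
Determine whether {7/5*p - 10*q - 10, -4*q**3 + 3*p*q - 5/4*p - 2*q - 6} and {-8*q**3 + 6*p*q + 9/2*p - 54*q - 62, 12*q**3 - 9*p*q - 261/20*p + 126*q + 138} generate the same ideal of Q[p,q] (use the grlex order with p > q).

Yes, the ideals are equal.

Since reduced Gröbner bases are canonical representatives of ideals under a given ordering, it suffices to compute and compare them.
Buchberger on the first generating set:
f_1 = 7/5*p - 10*q - 10, LT = p.
f_2 = -4*q**3 + 3*p*q - 5/4*p - 2*q - 6, LT = q**3.

S(f_1,f_2): leading monomials are coprime, so the S-polynomial reduces to 0 (Buchberger's first criterion).
Every S-polynomial of the final basis reduces to 0, so we have a Gröbner basis.
Inter-reduce: drop elements whose leading term is divisible by another's, tail-reduce, and make monic.
Reduced Gröbner basis: {q**3 - 75/14*q**2 - 21/8*q + 209/56, p - 50/7*q - 50/7}.

Buchberger on the second generating set:
h_1 = -8*q**3 + 6*p*q + 9/2*p - 54*q - 62, LT = q**3.
h_2 = 12*q**3 - 9*p*q - 261/20*p + 126*q + 138, LT = q**3.

S(h_1,h_2): lcm = q**3. S = 21/40*p - 15/4*q - 15/4.
  leading term p: no divisor's leading term divides it; move 21/40*p to the remainder.
  leading term q: no divisor's leading term divides it; move -15/4*q to the remainder.
  leading term 1: no divisor's leading term divides it; move -15/4 to the remainder.
  remainder 21/40*p - 15/4*q - 15/4 ≠ 0; add k_3 = 21/40*p - 15/4*q - 15/4 to the basis.

S(h_1,k_3): leading monomials are coprime, so the S-polynomial reduces to 0 (Buchberger's first criterion).
S(h_2,k_3): leading monomials are coprime, so the S-polynomial reduces to 0 (Buchberger's first criterion).
Every S-polynomial of the final basis reduces to 0, so we have a Gröbner basis.
Inter-reduce: drop elements whose leading term is divisible by another's, tail-reduce, and make monic.
Reduced Gröbner basis: {q**3 - 75/14*q**2 - 21/8*q + 209/56, p - 50/7*q - 50/7}.

These coincide, so the ideals are equal.
The choice of monomial ordering does not affect the verdict — as long as both bases are computed under the same ordering, their equality decides ideal equality.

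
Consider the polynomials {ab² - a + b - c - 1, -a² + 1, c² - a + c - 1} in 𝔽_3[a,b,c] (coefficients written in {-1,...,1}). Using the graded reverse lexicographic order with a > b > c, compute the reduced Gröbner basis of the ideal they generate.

Buchberger's algorithm terminates because the ascending chain of leading-term ideals stabilizes.

f_1 = ab² - a + b - c - 1, LT = ab².
f_2 = -a² + 1, LT = a².
f_3 = c² - a + c - 1, LT = c².

S(f_1,f_2): lcm = a²b². S = -a² + ab + b² - ac - a.
  leading term a²: subtract (1)·f_2 from -a² + ab + b² - ac - a → ab + b² - ac - a - 1
  leading term ab: no divisor's leading term divides it; move ab to the remainder.
  leading term b²: no divisor's leading term divides it; move b² to the remainder.
  leading term ac: no divisor's leading term divides it; move -ac to the remainder.
  leading term a: no divisor's leading term divides it; move -a to the remainder.
  leading term 1: no divisor's leading term divides it; move -1 to the remainder.
  remainder ab + b² - ac - a - 1 ≠ 0; add g_4 = ab + b² - ac - a - 1 to the basis.

S(f_1,g_4): lcm = ab². S = -b³ + abc + ab - a - b - c - 1.
  leading term b³: no divisor's leading term divides it; move -b³ to the remainder.
  leading term abc: subtract (c)·g_4 from abc + ab - a - b - c - 1 → -b²c + ac² + ab + ac - a - b - 1
  leading term b²c: no divisor's leading term divides it; move -b²c to the remainder.
  leading term ac²: subtract (a)·f_3 from ac² + ab + ac - a - b - 1 → a² + ab - b - 1
  leading term a²: subtract (-1)·f_2 from a² + ab - b - 1 → ab - b
  leading term ab: subtract (1)·g_4 from ab - b → -b² + ac + a - b + 1
  leading term b²: no divisor's leading term divides it; move -b² to the remainder.
  leading term ac: no divisor's leading term divides it; move ac to the remainder.
  leading term a: no divisor's leading term divides it; move a to the remainder.
  leading term b: no divisor's leading term divides it; move -b to the remainder.
  leading term 1: no divisor's leading term divides it; move 1 to the remainder.
  remainder -b³ - b²c - b² + ac + a - b + 1 ≠ 0; add g_5 = -b³ - b²c - b² + ac + a - b + 1 to the basis.

The other S-polynomials (S(f_1,f_3), S(f_2,f_3), S(f_2,g_4), S(f_3,g_4), S(f_1,g_5), S(f_2,g_5), S(f_3,g_5), S(g_4,g_5)) all reduce to 0 modulo the current basis, so we have a Gröbner basis.
Inter-reduce: drop elements whose leading term is divisible by another's, tail-reduce, and make monic.

G = {b³ + b²c + b² - ac - a + b - 1, a² - 1, ab + b² - ac - a - 1, c² - a + c - 1}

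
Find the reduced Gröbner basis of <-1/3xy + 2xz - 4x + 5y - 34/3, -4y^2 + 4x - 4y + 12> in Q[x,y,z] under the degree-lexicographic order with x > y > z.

f_1 = -1/3xy + 2xz - 4x + 5y - 34/3, LT = xy.
f_2 = -4y^2 + 4x - 4y + 12, LT = y^2.

S(f_1,f_2): lcm = xy^2. S = -6xyz + x^2 + 11xy - 15y^2 + 3x + 34y.
  leading term xyz: subtract (18z)·f_1 from -6xyz + x^2 + 11xy - 15y^2 + 3x + 34y → -36xz^2 + x^2 + 11xy + 72xz - 15y^2 - 90yz + 3x + 34y + 204z
  leading term xz^2: no divisor's leading term divides it; move -36xz^2 to the remainder.
  leading term x^2: no divisor's leading term divides it; move x^2 to the remainder.
  leading term xy: subtract (-33)·f_1 from 11xy + 72xz - 15y^2 - 90yz + 3x + 34y + 204z → 138xz - 15y^2 - 90yz - 129x + 199y + 204z - 374
  leading term xz: no divisor's leading term divides it; move 138xz to the remainder.
  leading term y^2: subtract (15/4)·f_2 from -15y^2 - 90yz - 129x + 199y + 204z - 374 → -90yz - 144x + 214y + 204z - 419
  leading term yz: no divisor's leading term divides it; move -90yz to the remainder.
  leading term x: no divisor's leading term divides it; move -144x to the remainder.
  leading term y: no divisor's leading term divides it; move 214y to the remainder.
  leading term z: no divisor's leading term divides it; move 204z to the remainder.
  leading term 1: no divisor's leading term divides it; move -419 to the remainder.
  remainder -36xz^2 + x^2 + 138xz - 90yz - 144x + 214y + 204z - 419 ≠ 0; add g_3 = -36xz^2 + x^2 + 138xz - 90yz - 144x + 214y + 204z - 419 to the basis.

S(f_1,g_3): lcm = xyz^2. S = -6xz^3 + 1/36x^2y + 23/6xyz + 12xz^2 - 5/2y^2z - 15yz^2 - 4xy + 107/18y^2 + 17/3yz + 34z^2 - 419/36y.
  leading term xz^3: subtract (1/6z)·g_3 from -6xz^3 + 1/36x^2y + 23/6xyz + 12xz^2 - 5/2y^2z - 15yz^2 - 4xy + 107/18y^2 + 17/3yz + 34z^2 - 419/36y → 1/36x^2y - 1/6x^2z + 23/6xyz - 11xz^2 - 5/2y^2z - 4xy + 24xz + 107/18y^2 - 30yz - 419/36y + 419/6z
  leading term x^2y: subtract (-1/12x)·f_1 from 1/36x^2y - 1/6x^2z + 23/6xyz - 11xz^2 - 5/2y^2z - 4xy + 24xz + 107/18y^2 - 30yz - 419/36y + 419/6z → 23/6xyz - 11xz^2 - 5/2y^2z - 1/3x^2 - 43/12xy + 24xz + 107/18y^2 - 30yz - 17/18x - 419/36y + 419/6z
  leading term xyz: subtract (-23/2z)·f_1 from 23/6xyz - 11xz^2 - 5/2y^2z - 1/3x^2 - 43/12xy + 24xz + 107/18y^2 - 30yz - 17/18x - 419/36y + 419/6z → 12xz^2 - 5/2y^2z - 1/3x^2 - 43/12xy - 22xz + 107/18y^2 + 55/2yz - 17/18x - 419/36y - 121/2z
  leading term xz^2: subtract (-1/3)·g_3 from 12xz^2 - 5/2y^2z - 1/3x^2 - 43/12xy - 22xz + 107/18y^2 + 55/2yz - 17/18x - 419/36y - 121/2z → -5/2y^2z - 43/12xy + 24xz + 107/18y^2 - 5/2yz - 881/18x + 2149/36y + 15/2z - 419/3
  leading term y^2z: subtract (5/8z)·f_2 from -5/2y^2z - 43/12xy + 24xz + 107/18y^2 - 5/2yz - 881/18x + 2149/36y + 15/2z - 419/3 → -43/12xy + 43/2xz + 107/18y^2 - 881/18x + 2149/36y - 419/3
  leading term xy: subtract (43/4)·f_1 from -43/12xy + 43/2xz + 107/18y^2 - 881/18x + 2149/36y - 419/3 → 107/18y^2 - 107/18x + 107/18y - 107/6
  leading term y^2: subtract (-107/72)·f_2 from 107/18y^2 - 107/18x + 107/18y - 107/6 → 0
  remainder 0.

S(f_2,g_3): leading monomials are coprime, so the S-polynomial reduces to 0 (Buchberger's first criterion).
Every S-polynomial of the final basis reduces to 0, so we have a Gröbner basis.

G = {xz^2 - 1/36x^2 - 23/6xz + 5/2yz + 4x - 107/18y - 17/3z + 419/36, xy - 6xz + 12x - 15y + 34, y^2 - x + y - 3}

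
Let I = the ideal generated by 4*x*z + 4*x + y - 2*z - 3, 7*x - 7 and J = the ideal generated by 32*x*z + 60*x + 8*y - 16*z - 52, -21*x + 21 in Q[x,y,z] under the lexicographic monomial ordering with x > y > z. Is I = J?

For a fixed monomial order, each ideal has a unique reduced Gröbner basis; comparing bases decides equality.
Buchberger on the first generating set:
f_1 = 4*x*z + 4*x + y - 2*z - 3, LT = x*z.
f_2 = 7*x - 7, LT = x.

S(f_1,f_2): lcm = x*z. S = x + 1/4*y + 1/2*z - 3/4.
  reduce S modulo (f_1, f_2):
  remainder 1/4*y + 1/2*z + 1/4 ≠ 0; add g_3 = 1/4*y + 1/2*z + 1/4 to the basis.

The other S-polynomials (S(f_1,g_3), S(f_2,g_3)) all reduce to 0 modulo the current basis, so we have a Gröbner basis.
Inter-reduce: drop elements whose leading term is divisible by another's, tail-reduce, and make monic.
Reduced Gröbner basis: {x - 1, y + 2*z + 1}.

Buchberger on the second generating set:
h_1 = 32*x*z + 60*x + 8*y - 16*z - 52, LT = x*z.
h_2 = -21*x + 21, LT = x.

S(h_1,h_2): lcm = x*z. S = 15/8*x + 1/4*y + 1/2*z - 13/8.
  reduce S modulo (h_1, h_2):
  remainder 1/4*y + 1/2*z + 1/4 ≠ 0; add k_3 = 1/4*y + 1/2*z + 1/4 to the basis.

The other S-polynomials (S(h_1,k_3), S(h_2,k_3)) all reduce to 0 modulo the current basis, so we have a Gröbner basis.
Inter-reduce: drop elements whose leading term is divisible by another's, tail-reduce, and make monic.
Reduced Gröbner basis: {x - 1, y + 2*z + 1}.

The two bases agree; hence the ideals are identical.

Yes, the ideals are equal.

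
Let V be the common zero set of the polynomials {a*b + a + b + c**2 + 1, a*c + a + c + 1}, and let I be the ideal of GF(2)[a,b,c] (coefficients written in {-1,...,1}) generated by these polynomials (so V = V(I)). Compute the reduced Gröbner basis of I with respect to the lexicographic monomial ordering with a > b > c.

f_1 = a*b + a + b + c**2 + 1, LT = a*b.
f_2 = a*c + a + c + 1, LT = a*c.

S(f_1,f_2): lcm = a*b*c. S = a*b + a*c + b + c**3 + c.
  leading term a*b: subtract (1)·f_1 from a*b + a*c + b + c**3 + c → a*c + a + c**3 + c**2 + c + 1
  leading term a*c: subtract (1)·f_2 from a*c + a + c**3 + c**2 + c + 1 → c**3 + c**2
  leading term c**3: no divisor's leading term divides it; move c**3 to the remainder.
  leading term c**2: no divisor's leading term divides it; move c**2 to the remainder.
  remainder c**3 + c**2 ≠ 0; add g_3 = c**3 + c**2 to the basis.

S(f_1,g_3): leading monomials are coprime, so the S-polynomial reduces to 0 (Buchberger's first criterion).
S(f_2,g_3): lcm = a*c**3. S = c**3 + c**2.
  leading term c**3: subtract (1)·g_3 from c**3 + c**2 → 0
  remainder 0.

Every S-polynomial of the final basis reduces to 0, so we have a Gröbner basis.

G = {a*b + a + b + c**2 + 1, a*c + a + c + 1, c**3 + c**2}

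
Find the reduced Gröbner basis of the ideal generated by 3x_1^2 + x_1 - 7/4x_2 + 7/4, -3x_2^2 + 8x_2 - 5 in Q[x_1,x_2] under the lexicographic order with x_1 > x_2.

G = {x_1^2 + 1/3x_1 - 7/12x_2 + 7/12, x_2^2 - 8/3x_2 + 5/3}

f_1 = 3x_1^2 + x_1 - 7/4x_2 + 7/4, LT = x_1^2.
f_2 = -3x_2^2 + 8x_2 - 5, LT = x_2^2.

The S-polynomials (S(f_1,f_2)) all reduce to 0 modulo the current basis, so we have a Gröbner basis.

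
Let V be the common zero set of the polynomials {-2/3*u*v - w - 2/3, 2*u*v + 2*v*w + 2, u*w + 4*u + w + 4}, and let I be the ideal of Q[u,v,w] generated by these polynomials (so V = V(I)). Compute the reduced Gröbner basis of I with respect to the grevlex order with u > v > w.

The reduced Gröbner basis is the canonical form of the ideal for this ordering.

f_1 = -2/3*u*v - w - 2/3, LT = u*v.
f_2 = 2*u*v + 2*v*w + 2, LT = u*v.
f_3 = u*w + 4*u + w + 4, LT = u*w.

S(f_1,f_2): lcm = u*v. S = -v*w + 3/2*w.
  leading term v*w: no divisor's leading term divides it; move -v*w to the remainder.
  leading term w: no divisor's leading term divides it; move 3/2*w to the remainder.
  remainder -v*w + 3/2*w ≠ 0; add g_4 = -v*w + 3/2*w to the basis.

S(f_1,f_3): lcm = u*v*w. S = -4*u*v - v*w + 3/2*w**2 - 4*v + w.
  leading term u*v: subtract (6)·f_1 from -4*u*v - v*w + 3/2*w**2 - 4*v + w → -v*w + 3/2*w**2 - 4*v + 7*w + 4
  leading term v*w: subtract (1)·g_4 from -v*w + 3/2*w**2 - 4*v + 7*w + 4 → 3/2*w**2 - 4*v + 11/2*w + 4
  leading term w**2: no divisor's leading term divides it; move 3/2*w**2 to the remainder.
  leading term v: no divisor's leading term divides it; move -4*v to the remainder.
  leading term w: no divisor's leading term divides it; move 11/2*w to the remainder.
  leading term 1: no divisor's leading term divides it; move 4 to the remainder.
  remainder 3/2*w**2 - 4*v + 11/2*w + 4 ≠ 0; add g_5 = 3/2*w**2 - 4*v + 11/2*w + 4 to the basis.

S(f_1,g_4): lcm = u*v*w. S = 3/2*u*w + 3/2*w**2 + w.
  leading term u*w: subtract (3/2)·f_3 from 3/2*u*w + 3/2*w**2 + w → 3/2*w**2 - 6*u - 1/2*w - 6
  leading term w**2: subtract (1)·g_5 from 3/2*w**2 - 6*u - 1/2*w - 6 → -6*u + 4*v - 6*w - 10
  leading term u: no divisor's leading term divides it; move -6*u to the remainder.
  leading term v: no divisor's leading term divides it; move 4*v to the remainder.
  leading term w: no divisor's leading term divides it; move -6*w to the remainder.
  leading term 1: no divisor's leading term divides it; move -10 to the remainder.
  remainder -6*u + 4*v - 6*w - 10 ≠ 0; add g_6 = -6*u + 4*v - 6*w - 10 to the basis.

S(g_4,g_5): lcm = v*w**2. S = 8/3*v**2 - 11/3*v*w - 3/2*w**2 - 8/3*v.
  leading term v**2: no divisor's leading term divides it; move 8/3*v**2 to the remainder.
  leading term v*w: subtract (11/3)·g_4 from -11/3*v*w - 3/2*w**2 - 8/3*v → -3/2*w**2 - 8/3*v - 11/2*w
  leading term w**2: subtract (-1)·g_5 from -3/2*w**2 - 8/3*v - 11/2*w → -20/3*v + 4
  leading term v: no divisor's leading term divides it; move -20/3*v to the remainder.
  leading term 1: no divisor's leading term divides it; move 4 to the remainder.
  remainder 8/3*v**2 - 20/3*v + 4 ≠ 0; add g_7 = 8/3*v**2 - 20/3*v + 4 to the basis.

The other S-polynomials (S(f_2,f_3), S(f_2,g_4), S(f_3,g_4), S(f_1,g_5), S(f_2,g_5), S(f_3,g_5), S(f_1,g_6), S(f_2,g_6), S(f_3,g_6), S(g_4,g_6), S(g_5,g_6), S(f_1,g_7), S(f_2,g_7), S(f_3,g_7), S(g_4,g_7), S(g_5,g_7), S(g_6,g_7)) all reduce to 0 modulo the current basis, so we have a Gröbner basis.
Inter-reduce: drop elements whose leading term is divisible by another's, tail-reduce, and make monic.

G = {v**2 - 5/2*v + 3/2, v*w - 3/2*w, w**2 - 8/3*v + 11/3*w + 8/3, u - 2/3*v + w + 5/3}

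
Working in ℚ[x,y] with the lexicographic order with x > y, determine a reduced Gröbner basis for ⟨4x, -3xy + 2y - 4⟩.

G = {x, y - 2}

f_1 = 4x, LT = x.
f_2 = -3xy + 2y - 4, LT = xy.

S(f_1,f_2): lcm = xy. S = ⅔y - 4/3.
  leading term y: no divisor's leading term divides it; move ⅔y to the remainder.
  leading term 1: no divisor's leading term divides it; move -4/3 to the remainder.
  remainder ⅔y - 4/3 ≠ 0; add g_3 = ⅔y - 4/3 to the basis.

The other S-polynomials (S(f_1,g_3), S(f_2,g_3)) all reduce to 0 modulo the current basis, so we have a Gröbner basis.
Inter-reduce: drop elements whose leading term is divisible by another's, tail-reduce, and make monic.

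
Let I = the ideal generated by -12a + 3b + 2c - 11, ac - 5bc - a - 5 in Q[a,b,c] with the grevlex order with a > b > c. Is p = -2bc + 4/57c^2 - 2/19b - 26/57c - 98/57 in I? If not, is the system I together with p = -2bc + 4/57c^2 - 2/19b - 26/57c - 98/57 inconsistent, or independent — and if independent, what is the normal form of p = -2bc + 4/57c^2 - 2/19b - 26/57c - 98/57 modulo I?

-2bc + 4/57c^2 - 2/19b - 26/57c - 98/57 lies in I (it reduces to 0).

First compute the reduced Gröbner basis of I by Buchberger's algorithm.
f_1 = -12a + 3b + 2c - 11, LT = a.
f_2 = ac - 5bc - a - 5, LT = ac.

S(f_1,f_2): lcm = ac. S = 19/4bc - 1/6c^2 + a + 11/12c + 5.
  reduce S modulo (f_1, f_2):
  remainder 19/4bc - 1/6c^2 + 1/4b + 13/12c + 49/12 ≠ 0; add h_3 = 19/4bc - 1/6c^2 + 1/4b + 13/12c + 49/12 to the basis.

The other S-polynomials (S(f_1,h_3), S(f_2,h_3)) all reduce to 0 modulo the current basis, so we have a Gröbner basis.
Inter-reduce: drop elements whose leading term is divisible by another's, tail-reduce, and make monic.
Reduced Gröbner basis: {bc - 2/57c^2 + 1/19b + 13/57c + 49/57, a - 1/4b - 1/6c + 11/12}.
Label its elements g_1 = bc - 2/57c^2 + 1/19b + 13/57c + 49/57, g_2 = a - 1/4b - 1/6c + 11/12.

Reduce p = -2bc + 4/57c^2 - 2/19b - 26/57c - 98/57 modulo G:
  leading term bc: subtract (-2)·g_1 from -2bc + 4/57c^2 - 2/19b - 26/57c - 98/57 → 0
  normal form = 0.
Since the normal form is 0, p ∈ I.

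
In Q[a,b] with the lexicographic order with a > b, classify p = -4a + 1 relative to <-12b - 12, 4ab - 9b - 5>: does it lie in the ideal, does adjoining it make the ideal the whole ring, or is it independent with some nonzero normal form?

First compute the reduced Gröbner basis of I by Buchberger's algorithm.
f_1 = -12b - 12, LT = b.
f_2 = 4ab - 9b - 5, LT = ab.

S(f_1,f_2): lcm = ab. S = a + 9/4b + 5/4.
  reduce S modulo (f_1, f_2):
  remainder a - 1 ≠ 0; add h_3 = a - 1 to the basis.

The other S-polynomials (S(f_1,h_3), S(f_2,h_3)) all reduce to 0 modulo the current basis, so we have a Gröbner basis.
Inter-reduce: drop elements whose leading term is divisible by another's, tail-reduce, and make monic.
Reduced Gröbner basis: {a - 1, b + 1}.
Label its elements g_1 = a - 1, g_2 = b + 1.

Reduce p = -4a + 1 modulo G:
  leading term a: subtract (-4)·g_1 from -4a + 1 → -3
  leading term 1: no divisor's leading term divides it; move -3 to the remainder.
  normal form = -3.
The normal form is nonzero, so p ∉ I. Since p minus its normal form lies in I, I + (p) = I + (r) where r = -3; decide whether this ideal is the whole ring.
Here r = -3 is a nonzero constant, hence a unit: 1 ∈ I + (p), the Gröbner basis of I + (p) is {1}, and the enlarged system has no common solution — adjoining p is inconsistent.

The remainder on division by a Gröbner basis is unique — it is the normal form.

Adjoining -4a + 1 makes the ideal the whole ring: the system is inconsistent.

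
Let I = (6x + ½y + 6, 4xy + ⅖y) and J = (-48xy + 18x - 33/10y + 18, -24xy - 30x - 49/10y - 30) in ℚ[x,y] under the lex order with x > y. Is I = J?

Yes, the ideals are equal.

For a fixed monomial order, each ideal has a unique reduced Gröbner basis; comparing bases decides equality.
Buchberger on the first generating set:
f_1 = 6x + ½y + 6, LT = x.
f_2 = 4xy + ⅖y, LT = xy.

S(f_1,f_2): lcm = xy. S = 1/12y² + 9/10y.
  reduce S modulo (f_1, f_2):
  remainder 1/12y² + 9/10y ≠ 0; add g_3 = 1/12y² + 9/10y to the basis.

The other S-polynomials (S(f_1,g_3), S(f_2,g_3)) all reduce to 0 modulo the current basis, so we have a Gröbner basis.
Inter-reduce: drop elements whose leading term is divisible by another's, tail-reduce, and make monic.
Reduced Gröbner basis: {x + 1/12y + 1, y² + 54/5y}.

Buchberger on the second generating set:
h_1 = -48xy + 18x - 33/10y + 18, LT = xy.
h_2 = -24xy - 30x - 49/10y - 30, LT = xy.

S(h_1,h_2): lcm = xy. S = -13/8x - 13/96y - 13/8.
  reduce S modulo (h_1, h_2):
  remainder -13/8x - 13/96y - 13/8 ≠ 0; add k_3 = -13/8x - 13/96y - 13/8 to the basis.

S(h_1,k_3): lcm = xy. S = -⅜x - 1/12y² - 149/160y - ⅜.
  reduce S modulo (h_1, h_2, k_3):
  remainder -1/12y² - 9/10y ≠ 0; add k_4 = -1/12y² - 9/10y to the basis.

The other S-polynomials (S(h_2,k_3), S(h_1,k_4), S(h_2,k_4), S(k_3,k_4)) all reduce to 0 modulo the current basis, so we have a Gröbner basis.
Inter-reduce: drop elements whose leading term is divisible by another's, tail-reduce, and make monic.
Reduced Gröbner basis: {x + 1/12y + 1, y² + 54/5y}.

The two bases agree; hence the ideals are identical.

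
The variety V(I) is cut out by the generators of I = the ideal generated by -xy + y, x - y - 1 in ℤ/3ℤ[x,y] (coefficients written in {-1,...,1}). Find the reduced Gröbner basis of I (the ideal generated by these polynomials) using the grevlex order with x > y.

G = {y², x - y - 1}

This is the nonlinear analogue of row-reducing a linear system.

f_1 = -xy + y, LT = xy.
f_2 = x - y - 1, LT = x.

S(f_1,f_2): lcm = xy. S = y².
  leading term y²: no divisor's leading term divides it; move y² to the remainder.
  remainder y² ≠ 0; add g_3 = y² to the basis.

The other S-polynomials (S(f_1,g_3), S(f_2,g_3)) all reduce to 0 modulo the current basis, so we have a Gröbner basis.
Inter-reduce: drop elements whose leading term is divisible by another's, tail-reduce, and make monic.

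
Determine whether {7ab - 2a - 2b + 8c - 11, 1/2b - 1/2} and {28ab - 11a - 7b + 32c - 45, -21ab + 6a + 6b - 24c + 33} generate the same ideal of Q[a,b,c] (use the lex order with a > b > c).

No, the ideals differ.

Two ideals are equal iff their reduced Gröbner bases coincide (the reduced basis is unique for a fixed ordering).
Buchberger on the first generating set:
f_1 = 7ab - 2a - 2b + 8c - 11, LT = ab.
f_2 = 1/2b - 1/2, LT = b.

S(f_1,f_2): lcm = ab. S = 5/7a - 2/7b + 8/7c - 11/7.
  reduce S modulo (f_1, f_2):
  remainder 5/7a + 8/7c - 13/7 ≠ 0; add g_3 = 5/7a + 8/7c - 13/7 to the basis.

The other S-polynomials (S(f_1,g_3), S(f_2,g_3)) all reduce to 0 modulo the current basis, so we have a Gröbner basis.
Inter-reduce: drop elements whose leading term is divisible by another's, tail-reduce, and make monic.
Reduced Gröbner basis: {a + 8/5c - 13/5, b - 1}.

Buchberger on the second generating set:
h_1 = 28ab - 11a - 7b + 32c - 45, LT = ab.
h_2 = -21ab + 6a + 6b - 24c + 33, LT = ab.

S(h_1,h_2): lcm = ab. S = -3/28a + 1/28b - 1/28.
  reduce S modulo (h_1, h_2):
  remainder -3/28a + 1/28b - 1/28 ≠ 0; add k_3 = -3/28a + 1/28b - 1/28 to the basis.

S(h_1,k_3): lcm = ab. S = -11/28a + 1/3b^2 - 7/12b + 8/7c - 45/28.
  reduce S modulo (h_1, h_2, k_3):
  remainder 1/3b^2 - 5/7b + 8/7c - 31/21 ≠ 0; add k_4 = 1/3b^2 - 5/7b + 8/7c - 31/21 to the basis.

The other S-polynomials (S(h_2,k_3), S(h_1,k_4), S(h_2,k_4), S(k_3,k_4)) all reduce to 0 modulo the current basis, so we have a Gröbner basis.
Inter-reduce: drop elements whose leading term is divisible by another's, tail-reduce, and make monic.
Reduced Gröbner basis: {a - 1/3b + 1/3, b^2 - 15/7b + 24/7c - 31/7}.

These differ, so the ideals are not equal.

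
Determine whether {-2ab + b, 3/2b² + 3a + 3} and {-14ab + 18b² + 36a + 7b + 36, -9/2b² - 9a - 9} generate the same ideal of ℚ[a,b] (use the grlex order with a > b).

For a fixed monomial order, each ideal has a unique reduced Gröbner basis; comparing bases decides equality.
Buchberger on the first generating set:
f_1 = -2ab + b, LT = ab.
f_2 = 3/2b² + 3a + 3, LT = b².

S(f_1,f_2): lcm = ab². S = -2a² - ½b² - 2a.
  leading term a²: no divisor's leading term divides it; move -2a² to the remainder.
  leading term b²: subtract (-⅓)·f_2 from -½b² - 2a → -a + 1
  leading term a: no divisor's leading term divides it; move -a to the remainder.
  leading term 1: no divisor's leading term divides it; move 1 to the remainder.
  remainder -2a² - a + 1 ≠ 0; add g_3 = -2a² - a + 1 to the basis.

The other S-polynomials (S(f_1,g_3), S(f_2,g_3)) all reduce to 0 modulo the current basis, so we have a Gröbner basis.
Inter-reduce: drop elements whose leading term is divisible by another's, tail-reduce, and make monic.
Reduced Gröbner basis: {a² + ½a - ½, ab - ½b, b² + 2a + 2}.

Buchberger on the second generating set:
h_1 = -14ab + 18b² + 36a + 7b + 36, LT = ab.
h_2 = -9/2b² - 9a - 9, LT = b².

S(h_1,h_2): lcm = ab². S = -9/7b³ - 2a² - 18/7ab - ½b² - 2a - 18/7b.
  leading term b³: subtract (2/7b)·h_2 from -9/7b³ - 2a² - 18/7ab - ½b² - 2a - 18/7b → -2a² - ½b² - 2a
  leading term a²: no divisor's leading term divides it; move -2a² to the remainder.
  leading term b²: subtract (1/9)·h_2 from -½b² - 2a → -a + 1
  leading term a: no divisor's leading term divides it; move -a to the remainder.
  leading term 1: no divisor's leading term divides it; move 1 to the remainder.
  remainder -2a² - a + 1 ≠ 0; add k_3 = -2a² - a + 1 to the basis.

The other S-polynomials (S(h_1,k_3), S(h_2,k_3)) all reduce to 0 modulo the current basis, so we have a Gröbner basis.
Inter-reduce: drop elements whose leading term is divisible by another's, tail-reduce, and make monic.
Reduced Gröbner basis: {a² + ½a - ½, ab - ½b, b² + 2a + 2}.

These coincide, so the ideals are equal.

Yes, the ideals are equal.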